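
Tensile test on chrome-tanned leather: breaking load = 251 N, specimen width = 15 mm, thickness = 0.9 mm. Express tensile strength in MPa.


Cross-section = 15 x 0.9 = 13.5 mm^2
TS = 251 / 13.5 = 18.59 MPa
(1 N/mm^2 = 1 MPa)


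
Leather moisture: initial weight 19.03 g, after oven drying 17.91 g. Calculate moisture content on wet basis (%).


Moisture = 19.03 - 17.91 = 1.12 g
MC = 1.12 / 19.03 x 100 = 5.9%


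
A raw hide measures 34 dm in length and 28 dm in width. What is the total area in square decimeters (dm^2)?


952 dm^2

Area = length x width
Area = 34 x 28 = 952 dm^2


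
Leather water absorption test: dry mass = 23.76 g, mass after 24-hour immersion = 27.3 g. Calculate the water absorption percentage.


Water absorbed = 27.3 - 23.76 = 3.54 g
WA% = 3.54 / 23.76 x 100 = 14.9%


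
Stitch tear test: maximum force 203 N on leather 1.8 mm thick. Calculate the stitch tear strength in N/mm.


Stitch tear strength = force / thickness
STS = 203 / 1.8 = 112.8 N/mm


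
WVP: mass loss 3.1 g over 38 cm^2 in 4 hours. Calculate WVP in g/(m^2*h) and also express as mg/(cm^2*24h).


WVP = 203.95 g/(m^2*h)
Daily rate = 489.47 mg/(cm^2*24h)

WVP = 3.1 / (38 x 4) x 10000 = 203.95 g/(m^2*h)
Mass loss in mg = 3.1 x 1000 = 3100 mg
Per cm^2 per 24h in mg: 3100 x 24 / (38 x 4) = 74400 / 152 = 489.47 mg/(cm^2*24h)


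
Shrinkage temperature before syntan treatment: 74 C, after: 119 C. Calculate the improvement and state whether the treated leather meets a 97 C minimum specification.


Improvement = 45 C
Meets 97 C spec: Yes

Improvement = 119 - 74 = 45 C
Spec check: 119 C >= 97 C? Yes


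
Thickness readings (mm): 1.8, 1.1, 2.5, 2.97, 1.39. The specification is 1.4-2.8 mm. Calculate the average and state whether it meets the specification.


Sum = 9.76
Average = 9.76 / 5 = 1.95 mm
Specification range: 1.4 to 2.8 mm
Within spec: Yes


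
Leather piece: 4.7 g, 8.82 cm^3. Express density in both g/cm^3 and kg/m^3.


0.533 g/cm^3
533 kg/m^3


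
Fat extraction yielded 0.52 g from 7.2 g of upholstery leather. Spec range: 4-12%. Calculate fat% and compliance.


Fat content = 7.2%
Compliant: Yes


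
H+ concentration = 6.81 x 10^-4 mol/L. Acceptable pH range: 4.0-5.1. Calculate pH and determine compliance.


pH = -log10(6.81 x 10^-4) = 3.17
Range: 4.0 to 5.1
Compliant: No


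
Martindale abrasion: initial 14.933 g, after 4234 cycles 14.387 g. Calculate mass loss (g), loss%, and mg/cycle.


Mass loss = 0.546 g
Loss = 3.66%
Rate = 0.129 mg/cycle


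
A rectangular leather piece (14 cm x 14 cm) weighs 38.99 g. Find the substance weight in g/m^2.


Area = 14 x 14 = 196 cm^2
SW = 38.99 / 196 x 10000 = 1989.3 g/m^2


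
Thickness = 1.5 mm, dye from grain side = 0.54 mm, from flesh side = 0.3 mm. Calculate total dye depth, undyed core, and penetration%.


Total dyed = 0.84 mm
Undyed core = 0.66 mm
Penetration = 56.0%


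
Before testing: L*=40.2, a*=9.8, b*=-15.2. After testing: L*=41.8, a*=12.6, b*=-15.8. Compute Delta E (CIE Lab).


dL = 41.8 - 40.2 = 1.6
da = 12.6 - 9.8 = 2.8
db = -15.8 - (-15.2) = -0.6
dE = sqrt((1.6)^2 + (2.8)^2 + (-0.6)^2) = 3.28


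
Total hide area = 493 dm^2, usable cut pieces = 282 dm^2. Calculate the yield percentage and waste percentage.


Yield = 57.2%
Waste = 42.8%

Yield = 282 / 493 x 100 = 57.2%
Waste = 493 - 282 = 211 dm^2
Waste% = 100 - 57.2 = 42.8%


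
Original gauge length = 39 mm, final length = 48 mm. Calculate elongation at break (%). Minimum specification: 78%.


Extension = 48 - 39 = 9 mm
Elongation = 9 / 39 x 100 = 23.1%
Minimum required: 78%
Meets specification: No


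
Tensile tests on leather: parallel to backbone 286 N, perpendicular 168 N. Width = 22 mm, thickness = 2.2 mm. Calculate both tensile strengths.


Parallel = 5.91 N/mm^2
Perpendicular = 3.47 N/mm^2


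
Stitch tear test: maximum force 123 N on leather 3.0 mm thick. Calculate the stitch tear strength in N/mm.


41.0 N/mm

Stitch tear strength = force / thickness
STS = 123 / 3.0 = 41.0 N/mm


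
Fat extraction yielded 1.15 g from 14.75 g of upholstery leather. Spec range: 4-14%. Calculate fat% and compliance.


Fat content = 7.8%
Compliant: Yes


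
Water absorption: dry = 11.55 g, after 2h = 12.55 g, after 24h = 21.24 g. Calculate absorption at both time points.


WA (2h) = (12.55 - 11.55) / 11.55 x 100 = 8.7%
WA (24h) = (21.24 - 11.55) / 11.55 x 100 = 83.9%


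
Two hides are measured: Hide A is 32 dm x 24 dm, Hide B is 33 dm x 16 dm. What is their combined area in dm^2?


Hide A area = 32 x 24 = 768 dm^2
Hide B area = 33 x 16 = 528 dm^2
Total = 768 + 528 = 1296 dm^2


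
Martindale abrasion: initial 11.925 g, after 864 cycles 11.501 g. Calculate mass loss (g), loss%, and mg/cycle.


Mass loss = 0.424 g
Loss = 3.56%
Rate = 0.491 mg/cycle


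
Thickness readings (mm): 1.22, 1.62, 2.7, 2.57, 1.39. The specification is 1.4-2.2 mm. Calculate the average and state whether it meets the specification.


Sum = 9.50
Average = 9.50 / 5 = 1.90 mm
Specification range: 1.4 to 2.2 mm
Within spec: Yes


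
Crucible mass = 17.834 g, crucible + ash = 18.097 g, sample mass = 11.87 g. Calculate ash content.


Ash mass = 0.263 g
Ash content = 2.22%

Ash mass = 18.097 - 17.834 = 0.263 g
Ash% = 0.263 / 11.87 x 100 = 2.22%


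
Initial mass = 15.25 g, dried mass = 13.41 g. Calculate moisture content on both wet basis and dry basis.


Moisture lost = 15.25 - 13.41 = 1.84 g
Wet basis MC = 1.84 / 15.25 x 100 = 12.1%
Dry basis MC = 1.84 / 13.41 x 100 = 13.7%


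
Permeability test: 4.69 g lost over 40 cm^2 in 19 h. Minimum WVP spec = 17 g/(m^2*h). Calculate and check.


WVP = 4.69 / (40 x 19) x 10000 = 61.71 g/(m^2*h)
Minimum: 17 g/(m^2*h)
Meets spec: Yes


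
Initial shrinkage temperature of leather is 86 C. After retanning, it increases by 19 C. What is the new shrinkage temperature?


New Ts = 86 + 19 = 105 C


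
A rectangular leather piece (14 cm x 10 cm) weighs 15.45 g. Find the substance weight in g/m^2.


Area = 14 x 10 = 140 cm^2
SW = 15.45 / 140 x 10000 = 1103.6 g/m^2


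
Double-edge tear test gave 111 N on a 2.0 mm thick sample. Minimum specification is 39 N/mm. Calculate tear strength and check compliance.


Tear strength = 55.5 N/mm
Compliant: Yes


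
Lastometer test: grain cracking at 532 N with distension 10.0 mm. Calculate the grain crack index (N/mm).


53.2 N/mm


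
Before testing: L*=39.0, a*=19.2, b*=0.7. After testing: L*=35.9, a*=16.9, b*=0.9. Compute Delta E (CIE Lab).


dL = 35.9 - 39.0 = -3.1
da = 16.9 - 19.2 = -2.3
db = 0.9 - 0.7 = 0.2
dE = sqrt((-3.1)^2 + (-2.3)^2 + (0.2)^2) = 3.87


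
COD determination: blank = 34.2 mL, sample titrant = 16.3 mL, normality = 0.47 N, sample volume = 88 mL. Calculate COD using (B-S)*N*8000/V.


764.8 mg/L


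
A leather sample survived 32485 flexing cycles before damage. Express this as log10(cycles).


4.51


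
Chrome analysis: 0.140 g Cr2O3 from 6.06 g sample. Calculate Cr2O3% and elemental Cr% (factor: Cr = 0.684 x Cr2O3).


Cr2O3% = 0.140 / 6.06 x 100 = 2.31%
Cr% = 2.31 x 0.684 = 1.58%


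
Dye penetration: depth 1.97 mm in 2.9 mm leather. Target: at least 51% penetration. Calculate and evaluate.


Penetration = 67.9%
Meets target: Yes

Penetration = 1.97 / 2.9 x 100 = 67.9%
Target: 51%
Meets target: Yes


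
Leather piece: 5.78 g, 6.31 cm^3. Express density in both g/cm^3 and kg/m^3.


Density = 5.78 / 6.31 = 0.916 g/cm^3
Convert: 0.916 x 1000 = 916 kg/m^3


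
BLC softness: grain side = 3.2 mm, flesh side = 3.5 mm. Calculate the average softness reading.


3.35 mm


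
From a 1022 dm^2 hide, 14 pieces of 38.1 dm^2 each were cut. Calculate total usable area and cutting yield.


Total usable = 14 x 38.1 = 533.4 dm^2
Yield = 533.4 / 1022 x 100 = 52.2%


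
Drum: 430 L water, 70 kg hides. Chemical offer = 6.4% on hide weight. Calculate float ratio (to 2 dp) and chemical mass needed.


Float ratio = 6.14
Chemical needed = 4.48 kg

Float ratio = 430 / 70 = 6.14
Chemical = 70 x 6.4 / 100 = 4.48 kg


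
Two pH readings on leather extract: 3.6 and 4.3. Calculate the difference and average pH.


Difference = 0.7
Average pH = 3.95


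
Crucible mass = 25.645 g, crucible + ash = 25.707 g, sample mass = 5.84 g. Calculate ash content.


Ash mass = 25.707 - 25.645 = 0.062 g
Ash% = 0.062 / 5.84 x 100 = 1.06%


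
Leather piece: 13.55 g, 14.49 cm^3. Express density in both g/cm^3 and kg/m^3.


0.935 g/cm^3
935 kg/m^3


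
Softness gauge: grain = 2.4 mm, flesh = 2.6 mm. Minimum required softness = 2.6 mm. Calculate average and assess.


Average softness = 2.50 mm
Meets requirement: No


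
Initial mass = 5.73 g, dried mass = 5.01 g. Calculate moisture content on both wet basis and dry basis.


Moisture lost = 5.73 - 5.01 = 0.72 g
Wet basis MC = 0.72 / 5.73 x 100 = 12.6%
Dry basis MC = 0.72 / 5.01 x 100 = 14.4%


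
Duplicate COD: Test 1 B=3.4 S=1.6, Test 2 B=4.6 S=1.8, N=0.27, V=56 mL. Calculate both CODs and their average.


COD1 = (3.4 - 1.6) x 0.27 x 8000 / 56 = 69.4 mg/L
COD2 = (4.6 - 1.8) x 0.27 x 8000 / 56 = 108.0 mg/L
Average = (69.4 + 108.0) / 2 = 88.7 mg/L


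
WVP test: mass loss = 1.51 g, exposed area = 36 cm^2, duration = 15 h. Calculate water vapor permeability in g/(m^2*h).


27.96 g/(m^2*h)


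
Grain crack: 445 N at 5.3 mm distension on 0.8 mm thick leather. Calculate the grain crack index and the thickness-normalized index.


Crack index = 84.0 N/mm
Normalized index = 105.0 N/mm per mm


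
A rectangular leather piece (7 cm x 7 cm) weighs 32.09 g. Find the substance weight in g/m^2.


Area = 7 x 7 = 49 cm^2
SW = 32.09 / 49 x 10000 = 6549.0 g/m^2


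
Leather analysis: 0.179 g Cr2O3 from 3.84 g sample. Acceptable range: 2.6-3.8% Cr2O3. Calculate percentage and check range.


Cr2O3 = 4.66%
Within range: No

Cr2O3% = 0.179 / 3.84 x 100 = 4.66%
Acceptable range: 2.6 to 3.8%
Within range: No


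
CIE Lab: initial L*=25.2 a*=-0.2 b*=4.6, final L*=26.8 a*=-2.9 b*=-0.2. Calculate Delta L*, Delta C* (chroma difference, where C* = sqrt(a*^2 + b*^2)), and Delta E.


Delta L* = 1.6
Delta C* = -1.70
Delta E = 5.73


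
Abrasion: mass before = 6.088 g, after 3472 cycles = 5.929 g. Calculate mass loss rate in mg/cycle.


Mass loss = 6.088 - 5.929 = 0.159 g
Rate = 0.159 / 3472 x 1000 = 0.046 mg/cycle


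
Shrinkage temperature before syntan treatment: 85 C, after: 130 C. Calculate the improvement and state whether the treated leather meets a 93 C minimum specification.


Improvement = 130 - 85 = 45 C
Spec check: 130 C >= 93 C? Yes


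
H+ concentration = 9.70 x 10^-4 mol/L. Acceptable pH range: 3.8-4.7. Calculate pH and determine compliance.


pH = -log10(9.70 x 10^-4) = 3.01
Range: 3.8 to 4.7
Compliant: No


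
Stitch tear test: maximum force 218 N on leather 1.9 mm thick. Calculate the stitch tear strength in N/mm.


Stitch tear strength = force / thickness
STS = 218 / 1.9 = 114.7 N/mm


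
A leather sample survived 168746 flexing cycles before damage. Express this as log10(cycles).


5.23


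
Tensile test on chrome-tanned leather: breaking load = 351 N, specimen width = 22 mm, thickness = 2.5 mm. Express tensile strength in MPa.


6.38 MPa


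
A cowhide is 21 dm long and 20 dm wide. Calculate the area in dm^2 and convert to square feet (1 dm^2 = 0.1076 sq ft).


Area = 21 x 20 = 420 dm^2
Conversion: 420 x 0.1076 = 45.19 sq ft


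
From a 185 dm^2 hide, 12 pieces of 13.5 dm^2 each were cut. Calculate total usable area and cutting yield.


Usable area = 162.0 dm^2
Yield = 87.6%

Total usable = 12 x 13.5 = 162.0 dm^2
Yield = 162.0 / 185 x 100 = 87.6%


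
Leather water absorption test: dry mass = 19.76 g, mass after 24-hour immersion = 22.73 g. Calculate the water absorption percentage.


Water absorbed = 22.73 - 19.76 = 2.97 g
WA% = 2.97 / 19.76 x 100 = 15.0%


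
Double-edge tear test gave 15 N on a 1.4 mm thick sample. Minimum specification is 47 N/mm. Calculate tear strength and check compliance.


Tear strength = 10.7 N/mm
Compliant: No

Tear strength = 15 / 1.4 = 10.7 N/mm
Required minimum = 47 N/mm
Compliant: No


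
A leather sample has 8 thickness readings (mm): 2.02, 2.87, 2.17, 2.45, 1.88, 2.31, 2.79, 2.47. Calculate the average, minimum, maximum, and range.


Average = 2.37 mm
Min = 1.88 mm
Max = 2.87 mm
Range = 0.99 mm

Sum = 18.96
Average = 18.96 / 8 = 2.37 mm
Minimum = 1.88 mm
Maximum = 2.87 mm
Range = 2.87 - 1.88 = 0.99 mm


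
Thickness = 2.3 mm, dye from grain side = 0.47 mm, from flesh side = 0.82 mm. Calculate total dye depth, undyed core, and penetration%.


Total dyed = 1.29 mm
Undyed core = 1.01 mm
Penetration = 56.1%

Total dyed = 0.47 + 0.82 = 1.29 mm
Undyed core = 2.3 - 1.29 = 1.01 mm
Penetration = 1.29 / 2.3 x 100 = 56.1%


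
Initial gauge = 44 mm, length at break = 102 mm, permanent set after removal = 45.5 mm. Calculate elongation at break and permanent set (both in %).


Elongation at break = 131.8%
Permanent set = 3.4%

Elongation at break = (102 - 44) / 44 x 100 = 131.8%
Permanent set = (45.5 - 44) / 44 x 100 = 3.4%


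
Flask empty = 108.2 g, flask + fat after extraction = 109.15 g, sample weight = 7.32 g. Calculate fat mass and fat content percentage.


Fat mass = 109.15 - 108.2 = 0.95 g
Fat% = 0.95 / 7.32 x 100 = 13.0%


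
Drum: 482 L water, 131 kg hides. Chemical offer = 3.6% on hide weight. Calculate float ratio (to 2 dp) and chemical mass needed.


Float ratio = 3.68
Chemical needed = 4.716 kg

Float ratio = 482 / 131 = 3.68
Chemical = 131 x 3.6 / 100 = 4.716 kg


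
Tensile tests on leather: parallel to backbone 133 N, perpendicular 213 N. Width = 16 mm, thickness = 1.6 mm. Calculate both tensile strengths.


Parallel = 5.20 N/mm^2
Perpendicular = 8.32 N/mm^2


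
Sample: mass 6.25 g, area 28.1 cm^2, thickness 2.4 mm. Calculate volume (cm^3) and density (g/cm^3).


Thickness in cm = 2.4 / 10 = 0.24 cm
Volume = 28.1 x 0.24 = 6.744 cm^3
Density = 6.25 / 6.744 = 0.927 g/cm^3


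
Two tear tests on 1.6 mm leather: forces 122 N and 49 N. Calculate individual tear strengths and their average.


Tear 1 = 122 / 1.6 = 76.3 N/mm
Tear 2 = 49 / 1.6 = 30.6 N/mm
Average = (76.3 + 30.6) / 2 = 53.5 N/mm


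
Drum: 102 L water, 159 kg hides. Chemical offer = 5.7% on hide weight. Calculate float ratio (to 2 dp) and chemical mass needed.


Float ratio = 102 / 159 = 0.64
Chemical = 159 x 5.7 / 100 = 9.063 kg


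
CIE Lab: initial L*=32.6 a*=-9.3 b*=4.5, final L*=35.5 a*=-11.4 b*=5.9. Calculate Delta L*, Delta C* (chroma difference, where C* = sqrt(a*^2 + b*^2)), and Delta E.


Delta L* = 2.9
Delta C* = 2.50
Delta E = 3.84

Delta L* = 35.5 - 32.6 = 2.9
C1* = sqrt((-9.3)^2 + (4.5)^2) = 10.332
C2* = sqrt((-11.4)^2 + (5.9)^2) = 12.836
Delta C* = 12.836 - 10.332 = 2.50
Delta E = sqrt((2.9)^2 + (-2.1)^2 + (1.4)^2) = 3.84


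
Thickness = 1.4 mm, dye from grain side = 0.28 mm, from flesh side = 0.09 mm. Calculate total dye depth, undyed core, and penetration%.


Total dyed = 0.28 + 0.09 = 0.37 mm
Undyed core = 1.4 - 0.37 = 1.03 mm
Penetration = 0.37 / 1.4 x 100 = 26.4%


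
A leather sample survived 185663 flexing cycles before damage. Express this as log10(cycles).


5.27

log10(185663) = 5.27


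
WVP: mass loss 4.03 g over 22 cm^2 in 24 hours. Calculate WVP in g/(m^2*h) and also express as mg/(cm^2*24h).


WVP = 76.33 g/(m^2*h)
Daily rate = 183.18 mg/(cm^2*24h)


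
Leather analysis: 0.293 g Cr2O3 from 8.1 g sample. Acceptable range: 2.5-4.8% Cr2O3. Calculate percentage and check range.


Cr2O3% = 0.293 / 8.1 x 100 = 3.62%
Acceptable range: 2.5 to 4.8%
Within range: Yes


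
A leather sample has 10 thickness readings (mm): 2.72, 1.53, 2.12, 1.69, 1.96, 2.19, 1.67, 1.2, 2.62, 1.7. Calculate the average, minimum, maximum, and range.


Average = 1.94 mm
Min = 1.2 mm
Max = 2.72 mm
Range = 1.52 mm

Sum = 19.40
Average = 19.40 / 10 = 1.94 mm
Minimum = 1.2 mm
Maximum = 2.72 mm
Range = 2.72 - 1.2 = 1.52 mm


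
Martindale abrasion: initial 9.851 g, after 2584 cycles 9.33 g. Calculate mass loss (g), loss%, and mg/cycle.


Mass loss = 0.521 g
Loss = 5.29%
Rate = 0.202 mg/cycle

Loss = 9.851 - 9.33 = 0.521 g
Loss% = 0.521 / 9.851 x 100 = 5.29%
Rate = 0.521 / 2584 x 1000 = 0.202 mg/cycle


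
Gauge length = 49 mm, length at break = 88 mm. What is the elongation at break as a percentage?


79.6%


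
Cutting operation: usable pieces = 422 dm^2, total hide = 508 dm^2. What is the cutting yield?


Yield = usable / total x 100
Yield = 422 / 508 x 100 = 83.1%


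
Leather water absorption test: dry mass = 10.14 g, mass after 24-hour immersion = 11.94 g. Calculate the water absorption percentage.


Water absorbed = 11.94 - 10.14 = 1.80 g
WA% = 1.80 / 10.14 x 100 = 17.8%


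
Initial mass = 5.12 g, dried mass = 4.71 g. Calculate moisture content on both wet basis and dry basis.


Wet basis = 8.0%
Dry basis = 8.7%

Moisture lost = 5.12 - 4.71 = 0.41 g
Wet basis MC = 0.41 / 5.12 x 100 = 8.0%
Dry basis MC = 0.41 / 4.71 x 100 = 8.7%


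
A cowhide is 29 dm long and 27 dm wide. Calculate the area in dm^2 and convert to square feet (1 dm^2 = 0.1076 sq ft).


783 dm^2
84.25 sq ft


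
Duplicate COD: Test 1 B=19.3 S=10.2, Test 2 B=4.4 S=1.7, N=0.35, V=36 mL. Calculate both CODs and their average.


COD1 = (19.3 - 10.2) x 0.35 x 8000 / 36 = 707.8 mg/L
COD2 = (4.4 - 1.7) x 0.35 x 8000 / 36 = 210.0 mg/L
Average = (707.8 + 210.0) / 2 = 458.9 mg/L


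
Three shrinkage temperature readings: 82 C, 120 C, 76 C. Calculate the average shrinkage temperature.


92.7 C


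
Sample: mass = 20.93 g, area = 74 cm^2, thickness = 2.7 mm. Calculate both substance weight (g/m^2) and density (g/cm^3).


Substance weight = 2828.4 g/m^2
Density = 1.048 g/cm^3

SW = 20.93 / 74 x 10000 = 2828.4 g/m^2
Volume = 74 x 2.7 / 10 = 19.98 cm^3
Density = 20.93 / 19.98 = 1.048 g/cm^3


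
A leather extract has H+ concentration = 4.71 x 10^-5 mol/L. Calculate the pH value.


pH = 4.33


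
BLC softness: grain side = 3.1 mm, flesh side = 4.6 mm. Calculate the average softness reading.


3.85 mm

Average = (3.1 + 4.6) / 2
Average = 3.85 mm


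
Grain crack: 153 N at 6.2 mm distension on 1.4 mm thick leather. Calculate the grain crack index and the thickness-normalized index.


Crack index = 153 / 6.2 = 24.7 N/mm
Normalized = 24.7 / 1.4 = 17.6 N/mm per mm


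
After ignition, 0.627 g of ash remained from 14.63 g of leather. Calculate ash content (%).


Ash% = 0.627 / 14.63 x 100
Ash% = 4.29%


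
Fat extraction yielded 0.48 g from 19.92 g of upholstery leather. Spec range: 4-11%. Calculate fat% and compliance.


Fat% = 0.48 / 19.92 x 100 = 2.4%
Spec range: 4-11%
Compliant: No


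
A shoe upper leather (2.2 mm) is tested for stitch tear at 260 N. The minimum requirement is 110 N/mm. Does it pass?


STS = 118.2 N/mm
Passes: Yes


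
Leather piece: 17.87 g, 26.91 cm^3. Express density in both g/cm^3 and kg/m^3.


Density = 17.87 / 26.91 = 0.664 g/cm^3
Convert: 0.664 x 1000 = 664 kg/m^3


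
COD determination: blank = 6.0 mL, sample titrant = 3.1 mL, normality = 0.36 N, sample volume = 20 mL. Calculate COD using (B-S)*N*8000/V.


COD = (6.0 - 3.1) x 0.36 x 8000 / 20
COD = 2.9 x 0.36 x 8000 / 20
COD = 417.6 mg/L


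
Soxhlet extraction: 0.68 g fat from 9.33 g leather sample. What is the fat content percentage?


Fat content = 0.68 / 9.33 x 100
Fat = 7.3%


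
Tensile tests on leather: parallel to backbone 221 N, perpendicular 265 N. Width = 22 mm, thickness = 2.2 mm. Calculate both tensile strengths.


Area = 22 x 2.2 = 48.4 mm^2
TS (parallel) = 221 / 48.4 = 4.57 N/mm^2
TS (perpendicular) = 265 / 48.4 = 5.48 N/mm^2


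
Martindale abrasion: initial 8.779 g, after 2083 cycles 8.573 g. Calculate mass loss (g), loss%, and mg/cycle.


Mass loss = 0.206 g
Loss = 2.35%
Rate = 0.099 mg/cycle

Loss = 8.779 - 8.573 = 0.206 g
Loss% = 0.206 / 8.779 x 100 = 2.35%
Rate = 0.206 / 2083 x 1000 = 0.099 mg/cycle


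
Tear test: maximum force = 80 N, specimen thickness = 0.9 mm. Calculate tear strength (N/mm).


88.9 N/mm


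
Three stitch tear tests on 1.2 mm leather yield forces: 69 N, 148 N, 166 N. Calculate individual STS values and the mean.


STS1 = 69 / 1.2 = 57.5 N/mm
STS2 = 148 / 1.2 = 123.3 N/mm
STS3 = 166 / 1.2 = 138.3 N/mm
Mean = (57.5 + 123.3 + 138.3) / 3 = 106.4 N/mm


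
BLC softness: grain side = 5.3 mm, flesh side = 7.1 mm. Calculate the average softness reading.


6.20 mm


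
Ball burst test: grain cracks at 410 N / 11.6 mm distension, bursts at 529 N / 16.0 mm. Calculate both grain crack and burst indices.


Crack index = 410 / 11.6 = 35.3 N/mm
Burst index = 529 / 16.0 = 33.1 N/mm


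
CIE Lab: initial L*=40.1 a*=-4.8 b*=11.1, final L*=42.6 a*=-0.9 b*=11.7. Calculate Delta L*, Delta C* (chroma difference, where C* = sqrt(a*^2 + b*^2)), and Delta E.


Delta L* = 2.5
Delta C* = -0.36
Delta E = 4.67

Delta L* = 42.6 - 40.1 = 2.5
C1* = sqrt((-4.8)^2 + (11.1)^2) = 12.093
C2* = sqrt((-0.9)^2 + (11.7)^2) = 11.735
Delta C* = 11.735 - 12.093 = -0.36
Delta E = sqrt((2.5)^2 + (3.9)^2 + (0.6)^2) = 4.67


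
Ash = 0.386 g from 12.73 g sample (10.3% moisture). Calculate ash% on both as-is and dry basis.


As-is ash% = 0.386 / 12.73 x 100 = 3.03%
Dry mass = 12.73 x (100 - 10.3) / 100 = 11.41881 g
Dry-basis ash% = 0.386 / 11.41881 x 100 = 3.38%


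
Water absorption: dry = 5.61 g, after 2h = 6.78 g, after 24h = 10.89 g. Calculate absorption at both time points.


2h absorption = 20.9%
24h absorption = 94.1%


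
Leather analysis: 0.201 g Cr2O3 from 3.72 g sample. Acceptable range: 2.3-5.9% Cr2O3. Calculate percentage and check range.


Cr2O3% = 0.201 / 3.72 x 100 = 5.40%
Acceptable range: 2.3 to 5.9%
Within range: Yes


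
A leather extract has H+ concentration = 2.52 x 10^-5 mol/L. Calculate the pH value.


pH = -log10[H+]
pH = -log10(2.52 x 10^-5) = 4.60


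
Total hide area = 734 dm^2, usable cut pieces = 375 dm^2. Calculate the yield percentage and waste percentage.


Yield = 51.1%
Waste = 48.9%

Yield = 375 / 734 x 100 = 51.1%
Waste = 734 - 375 = 359 dm^2
Waste% = 100 - 51.1 = 48.9%


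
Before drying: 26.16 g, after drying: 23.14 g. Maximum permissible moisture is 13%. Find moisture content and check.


MC = (26.16 - 23.14) / 26.16 x 100 = 11.5%
Maximum: 13%
Acceptable: Yes


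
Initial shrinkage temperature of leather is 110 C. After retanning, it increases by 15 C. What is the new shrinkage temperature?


New Ts = 110 + 15 = 125 C


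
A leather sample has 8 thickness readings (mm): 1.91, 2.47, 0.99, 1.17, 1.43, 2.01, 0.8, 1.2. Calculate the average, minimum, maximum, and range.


Sum = 11.98
Average = 11.98 / 8 = 1.50 mm
Minimum = 0.8 mm
Maximum = 2.47 mm
Range = 2.47 - 0.8 = 1.67 mm


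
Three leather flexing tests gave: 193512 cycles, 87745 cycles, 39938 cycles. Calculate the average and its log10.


Average = 107065 cycles
log10 = 5.03


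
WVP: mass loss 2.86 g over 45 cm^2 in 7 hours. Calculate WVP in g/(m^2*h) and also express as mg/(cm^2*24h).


WVP = 2.86 / (45 x 7) x 10000 = 90.79 g/(m^2*h)
Mass loss in mg = 2.86 x 1000 = 2860 mg
Per cm^2 per 24h in mg: 2860 x 24 / (45 x 7) = 68640 / 315 = 217.90 mg/(cm^2*24h)


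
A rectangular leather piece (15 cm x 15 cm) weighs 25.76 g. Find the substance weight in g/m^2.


1144.9 g/m^2


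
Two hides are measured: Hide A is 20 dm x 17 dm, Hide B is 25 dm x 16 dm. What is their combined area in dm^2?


740 dm^2

Hide A area = 20 x 17 = 340 dm^2
Hide B area = 25 x 16 = 400 dm^2
Total = 340 + 400 = 740 dm^2


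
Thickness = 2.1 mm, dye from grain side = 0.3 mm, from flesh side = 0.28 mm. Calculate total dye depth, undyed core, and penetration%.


Total dyed = 0.3 + 0.28 = 0.58 mm
Undyed core = 2.1 - 0.58 = 1.52 mm
Penetration = 0.58 / 2.1 x 100 = 27.6%


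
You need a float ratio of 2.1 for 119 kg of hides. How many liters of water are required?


249.9 L

Water = hide weight x target ratio
Water = 119 x 2.1 = 249.9 L


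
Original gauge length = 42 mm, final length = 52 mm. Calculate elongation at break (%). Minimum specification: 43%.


Extension = 52 - 42 = 10 mm
Elongation = 10 / 42 x 100 = 23.8%
Minimum required: 43%
Meets specification: No


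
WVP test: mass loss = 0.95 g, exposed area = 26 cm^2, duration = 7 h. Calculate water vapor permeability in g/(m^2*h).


WVP = mass_loss / (area x time) x 10000
WVP = 0.95 / (26 x 7) x 10000
WVP = 0.95 / 182 x 10000 = 52.20 g/(m^2*h)


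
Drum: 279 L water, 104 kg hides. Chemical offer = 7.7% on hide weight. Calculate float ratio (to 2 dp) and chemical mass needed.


Float ratio = 279 / 104 = 2.68
Chemical = 104 x 7.7 / 100 = 8.008 kg


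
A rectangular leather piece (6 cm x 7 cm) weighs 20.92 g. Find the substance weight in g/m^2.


Area = 6 x 7 = 42 cm^2
SW = 20.92 / 42 x 10000 = 4981.0 g/m^2


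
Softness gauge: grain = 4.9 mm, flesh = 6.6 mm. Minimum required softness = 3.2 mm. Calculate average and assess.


Average = (4.9 + 6.6) / 2 = 5.75 mm
Minimum = 3.2 mm
Meets requirement: Yes


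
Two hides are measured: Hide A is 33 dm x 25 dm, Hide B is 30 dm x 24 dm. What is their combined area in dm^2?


1545 dm^2


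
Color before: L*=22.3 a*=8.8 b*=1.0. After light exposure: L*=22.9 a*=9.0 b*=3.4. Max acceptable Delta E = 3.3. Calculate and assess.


Delta E = 2.48
Passes: Yes


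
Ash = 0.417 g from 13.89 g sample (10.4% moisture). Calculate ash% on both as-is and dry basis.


As-is ash% = 0.417 / 13.89 x 100 = 3.00%
Dry mass = 13.89 x (100 - 10.4) / 100 = 12.44544 g
Dry-basis ash% = 0.417 / 12.44544 x 100 = 3.35%


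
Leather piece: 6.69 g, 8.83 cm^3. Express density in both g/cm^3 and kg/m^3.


Density = 6.69 / 8.83 = 0.758 g/cm^3
Convert: 0.758 x 1000 = 758 kg/m^3


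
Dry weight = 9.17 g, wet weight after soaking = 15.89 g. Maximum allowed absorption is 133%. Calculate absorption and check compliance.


WA = (15.89 - 9.17) / 9.17 x 100 = 73.3%
Maximum allowed: 133%
Compliant: Yes


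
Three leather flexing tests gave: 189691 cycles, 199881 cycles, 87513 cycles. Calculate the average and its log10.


Average = (189691 + 199881 + 87513) / 3 = 159028 cycles
log10(159028) = 5.20


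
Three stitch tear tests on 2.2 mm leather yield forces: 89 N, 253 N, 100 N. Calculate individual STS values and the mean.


STS1 = 40.5 N/mm
STS2 = 115.0 N/mm
STS3 = 45.5 N/mm
Mean = 67.0 N/mm

STS1 = 89 / 2.2 = 40.5 N/mm
STS2 = 253 / 2.2 = 115.0 N/mm
STS3 = 100 / 2.2 = 45.5 N/mm
Mean = (40.5 + 115.0 + 45.5) / 3 = 67.0 N/mm


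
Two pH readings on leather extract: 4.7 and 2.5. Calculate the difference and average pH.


Difference = |4.7 - 2.5| = 2.2
Average = (4.7 + 2.5) / 2 = 3.60


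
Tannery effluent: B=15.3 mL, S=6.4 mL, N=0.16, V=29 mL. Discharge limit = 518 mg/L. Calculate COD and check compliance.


COD = (15.3 - 6.4) x 0.16 x 8000 / 29 = 392.8 mg/L
Limit: 518 mg/L
Compliant: Yes


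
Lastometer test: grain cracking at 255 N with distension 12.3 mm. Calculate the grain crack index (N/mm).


Grain crack index = force / distension
Index = 255 / 12.3 = 20.7 N/mm


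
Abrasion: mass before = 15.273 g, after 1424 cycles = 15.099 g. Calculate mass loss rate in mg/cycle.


0.122 mg/cycle


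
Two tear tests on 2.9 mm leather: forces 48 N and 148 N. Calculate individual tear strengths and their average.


Tear 1 = 48 / 2.9 = 16.6 N/mm
Tear 2 = 148 / 2.9 = 51.0 N/mm
Average = (16.6 + 51.0) / 2 = 33.8 N/mm


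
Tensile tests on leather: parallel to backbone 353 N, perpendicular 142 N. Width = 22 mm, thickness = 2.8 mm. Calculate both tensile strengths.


Parallel = 5.73 N/mm^2
Perpendicular = 2.31 N/mm^2


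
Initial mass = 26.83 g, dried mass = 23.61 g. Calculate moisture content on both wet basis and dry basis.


Wet basis = 12.0%
Dry basis = 13.6%

Moisture lost = 26.83 - 23.61 = 3.22 g
Wet basis MC = 3.22 / 26.83 x 100 = 12.0%
Dry basis MC = 3.22 / 23.61 x 100 = 13.6%


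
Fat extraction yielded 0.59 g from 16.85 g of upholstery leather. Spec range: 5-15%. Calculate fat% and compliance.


Fat content = 3.5%
Compliant: No

Fat% = 0.59 / 16.85 x 100 = 3.5%
Spec range: 5-15%
Compliant: No


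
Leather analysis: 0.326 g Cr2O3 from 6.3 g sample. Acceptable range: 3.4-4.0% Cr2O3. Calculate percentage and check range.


Cr2O3 = 5.17%
Within range: No

Cr2O3% = 0.326 / 6.3 x 100 = 5.17%
Acceptable range: 3.4 to 4.0%
Within range: No


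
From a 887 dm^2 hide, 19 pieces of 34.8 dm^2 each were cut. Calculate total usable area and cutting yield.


Usable area = 661.2 dm^2
Yield = 74.5%

Total usable = 19 x 34.8 = 661.2 dm^2
Yield = 661.2 / 887 x 100 = 74.5%


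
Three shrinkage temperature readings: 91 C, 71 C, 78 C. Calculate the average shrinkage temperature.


80.0 C


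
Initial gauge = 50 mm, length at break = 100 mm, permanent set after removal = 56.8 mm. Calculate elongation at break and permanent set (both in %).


Elongation at break = 100.0%
Permanent set = 13.6%

Elongation at break = (100 - 50) / 50 x 100 = 100.0%
Permanent set = (56.8 - 50) / 50 x 100 = 13.6%


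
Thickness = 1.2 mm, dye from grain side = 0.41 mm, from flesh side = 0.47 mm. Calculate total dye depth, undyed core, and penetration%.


Total dyed = 0.88 mm
Undyed core = 0.32 mm
Penetration = 73.3%

Total dyed = 0.41 + 0.47 = 0.88 mm
Undyed core = 1.2 - 0.88 = 0.32 mm
Penetration = 0.88 / 1.2 x 100 = 73.3%


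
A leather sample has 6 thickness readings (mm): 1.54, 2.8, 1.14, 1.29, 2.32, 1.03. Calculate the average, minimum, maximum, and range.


Sum = 10.12
Average = 10.12 / 6 = 1.69 mm
Minimum = 1.03 mm
Maximum = 2.8 mm
Range = 2.8 - 1.03 = 1.77 mm


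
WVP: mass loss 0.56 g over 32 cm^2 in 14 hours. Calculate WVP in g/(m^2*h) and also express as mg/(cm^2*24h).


WVP = 12.50 g/(m^2*h)
Daily rate = 30.00 mg/(cm^2*24h)

WVP = 0.56 / (32 x 14) x 10000 = 12.50 g/(m^2*h)
Mass loss in mg = 0.56 x 1000 = 560 mg
Per cm^2 per 24h in mg: 560 x 24 / (32 x 14) = 13440 / 448 = 30.00 mg/(cm^2*24h)


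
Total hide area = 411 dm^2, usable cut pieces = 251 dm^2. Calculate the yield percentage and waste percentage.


Yield = 61.1%
Waste = 38.9%

Yield = 251 / 411 x 100 = 61.1%
Waste = 411 - 251 = 160 dm^2
Waste% = 100 - 61.1 = 38.9%


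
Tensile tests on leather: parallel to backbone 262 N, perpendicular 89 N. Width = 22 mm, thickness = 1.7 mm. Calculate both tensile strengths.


Parallel = 7.01 N/mm^2
Perpendicular = 2.38 N/mm^2


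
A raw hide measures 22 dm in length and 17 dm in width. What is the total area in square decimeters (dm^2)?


Area = length x width
Area = 22 x 17 = 374 dm^2


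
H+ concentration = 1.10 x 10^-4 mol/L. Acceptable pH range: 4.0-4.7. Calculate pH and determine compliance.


pH = -log10(1.10 x 10^-4) = 3.96
Range: 4.0 to 4.7
Compliant: No


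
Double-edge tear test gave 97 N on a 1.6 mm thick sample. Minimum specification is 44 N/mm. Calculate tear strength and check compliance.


Tear strength = 60.6 N/mm
Compliant: Yes

Tear strength = 97 / 1.6 = 60.6 N/mm
Required minimum = 44 N/mm
Compliant: Yes


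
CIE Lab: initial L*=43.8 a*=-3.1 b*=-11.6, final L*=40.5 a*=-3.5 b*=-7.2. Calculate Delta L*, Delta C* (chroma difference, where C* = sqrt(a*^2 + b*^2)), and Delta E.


Delta L* = 40.5 - 43.8 = -3.3
C1* = sqrt((-3.1)^2 + (-11.6)^2) = 12.007
C2* = sqrt((-3.5)^2 + (-7.2)^2) = 8.006
Delta C* = 8.006 - 12.007 = -4.00
Delta E = sqrt((-3.3)^2 + (-0.4)^2 + (4.4)^2) = 5.51


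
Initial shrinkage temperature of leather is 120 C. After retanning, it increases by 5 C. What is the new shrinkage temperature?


New Ts = 120 + 5 = 125 C


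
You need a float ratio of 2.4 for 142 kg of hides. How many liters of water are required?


340.8 L


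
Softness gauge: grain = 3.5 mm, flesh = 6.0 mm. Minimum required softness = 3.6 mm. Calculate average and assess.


Average softness = 4.75 mm
Meets requirement: Yes

Average = (3.5 + 6.0) / 2 = 4.75 mm
Minimum = 3.6 mm
Meets requirement: Yes


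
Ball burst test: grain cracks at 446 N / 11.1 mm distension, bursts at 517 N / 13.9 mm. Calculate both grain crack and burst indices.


Crack index = 40.2 N/mm
Burst index = 37.2 N/mm


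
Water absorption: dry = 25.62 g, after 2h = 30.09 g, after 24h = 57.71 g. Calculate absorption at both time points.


WA (2h) = (30.09 - 25.62) / 25.62 x 100 = 17.4%
WA (24h) = (57.71 - 25.62) / 25.62 x 100 = 125.3%


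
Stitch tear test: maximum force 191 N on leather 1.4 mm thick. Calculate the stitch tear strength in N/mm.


Stitch tear strength = force / thickness
STS = 191 / 1.4 = 136.4 N/mm


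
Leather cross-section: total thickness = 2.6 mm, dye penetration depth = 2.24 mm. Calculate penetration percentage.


Penetration% = 2.24 / 2.6 x 100
Penetration = 86.2%


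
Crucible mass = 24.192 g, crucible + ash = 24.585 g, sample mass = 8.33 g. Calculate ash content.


Ash mass = 24.585 - 24.192 = 0.393 g
Ash% = 0.393 / 8.33 x 100 = 4.72%


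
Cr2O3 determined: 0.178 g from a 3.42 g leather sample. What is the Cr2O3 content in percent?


Cr2O3% = 0.178 / 3.42 x 100
Cr2O3% = 5.20%


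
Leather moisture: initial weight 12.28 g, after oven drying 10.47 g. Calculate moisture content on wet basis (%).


Moisture = 12.28 - 10.47 = 1.81 g
MC = 1.81 / 12.28 x 100 = 14.7%


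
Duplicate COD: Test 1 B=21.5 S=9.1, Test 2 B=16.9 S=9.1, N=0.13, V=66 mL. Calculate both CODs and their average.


COD1 = (21.5 - 9.1) x 0.13 x 8000 / 66 = 195.4 mg/L
COD2 = (16.9 - 9.1) x 0.13 x 8000 / 66 = 122.9 mg/L
Average = (195.4 + 122.9) / 2 = 159.2 mg/L


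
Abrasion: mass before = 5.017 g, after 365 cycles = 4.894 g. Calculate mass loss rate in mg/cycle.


Mass loss = 5.017 - 4.894 = 0.123 g
Rate = 0.123 / 365 x 1000 = 0.337 mg/cycle


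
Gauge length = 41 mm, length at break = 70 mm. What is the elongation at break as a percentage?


Extension = 70 - 41 = 29 mm
Elongation = 29 / 41 x 100 = 70.7%


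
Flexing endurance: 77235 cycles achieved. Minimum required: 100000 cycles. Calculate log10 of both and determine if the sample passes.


Achieved: log10 = 4.89
Required: log10 = 5.00
Passes: No


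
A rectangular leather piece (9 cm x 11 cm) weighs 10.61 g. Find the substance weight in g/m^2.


1071.7 g/m^2


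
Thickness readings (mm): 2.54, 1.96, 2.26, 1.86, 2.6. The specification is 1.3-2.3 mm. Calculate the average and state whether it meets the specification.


Average = 2.24 mm
Within specification: Yes

Sum = 11.22
Average = 11.22 / 5 = 2.24 mm
Specification range: 1.3 to 2.3 mm
Within spec: Yes


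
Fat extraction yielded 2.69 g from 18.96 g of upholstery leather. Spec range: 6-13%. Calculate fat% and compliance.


Fat content = 14.2%
Compliant: No

Fat% = 2.69 / 18.96 x 100 = 14.2%
Spec range: 6-13%
Compliant: No


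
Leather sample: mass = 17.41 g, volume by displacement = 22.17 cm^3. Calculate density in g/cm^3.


Density = mass / volume
Density = 17.41 / 22.17 = 0.785 g/cm^3


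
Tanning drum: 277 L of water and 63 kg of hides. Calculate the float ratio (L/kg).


Float ratio = water / hide weight
Ratio = 277 / 63 = 4.4


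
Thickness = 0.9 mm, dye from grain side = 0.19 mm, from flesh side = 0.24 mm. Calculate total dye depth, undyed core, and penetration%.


Total dyed = 0.19 + 0.24 = 0.43 mm
Undyed core = 0.9 - 0.43 = 0.47 mm
Penetration = 0.43 / 0.9 x 100 = 47.8%


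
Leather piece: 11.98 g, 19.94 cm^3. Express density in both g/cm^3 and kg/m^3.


0.601 g/cm^3
601 kg/m^3


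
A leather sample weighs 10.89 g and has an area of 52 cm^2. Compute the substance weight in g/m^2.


2094.2 g/m^2

Substance weight = mass / area x 10000
SW = 10.89 / 52 x 10000
SW = 2094.2 g/m^2


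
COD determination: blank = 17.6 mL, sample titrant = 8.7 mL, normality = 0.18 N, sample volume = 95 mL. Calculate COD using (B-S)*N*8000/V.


134.9 mg/L

COD = (17.6 - 8.7) x 0.18 x 8000 / 95
COD = 8.9 x 0.18 x 8000 / 95
COD = 134.9 mg/L


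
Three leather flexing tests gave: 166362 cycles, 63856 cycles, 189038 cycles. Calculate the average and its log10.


Average = (166362 + 63856 + 189038) / 3 = 139752 cycles
log10(139752) = 5.15


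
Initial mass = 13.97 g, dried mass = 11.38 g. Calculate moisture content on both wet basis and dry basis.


Wet basis = 18.5%
Dry basis = 22.8%

Moisture lost = 13.97 - 11.38 = 2.59 g
Wet basis MC = 2.59 / 13.97 x 100 = 18.5%
Dry basis MC = 2.59 / 11.38 x 100 = 22.8%


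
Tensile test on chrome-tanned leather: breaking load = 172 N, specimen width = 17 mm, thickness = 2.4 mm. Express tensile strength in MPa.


Cross-section = 17 x 2.4 = 40.8 mm^2
TS = 172 / 40.8 = 4.22 MPa
(1 N/mm^2 = 1 MPa)


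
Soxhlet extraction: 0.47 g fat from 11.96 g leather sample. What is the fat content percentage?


3.9%

Fat content = 0.47 / 11.96 x 100
Fat = 3.9%


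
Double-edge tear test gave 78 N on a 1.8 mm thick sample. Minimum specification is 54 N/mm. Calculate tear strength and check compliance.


Tear strength = 78 / 1.8 = 43.3 N/mm
Required minimum = 54 N/mm
Compliant: No


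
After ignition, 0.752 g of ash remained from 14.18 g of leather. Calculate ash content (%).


Ash% = 0.752 / 14.18 x 100
Ash% = 5.30%


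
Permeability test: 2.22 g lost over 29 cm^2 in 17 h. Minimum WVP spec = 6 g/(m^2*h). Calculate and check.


WVP = 2.22 / (29 x 17) x 10000 = 45.03 g/(m^2*h)
Minimum: 6 g/(m^2*h)
Meets spec: Yes


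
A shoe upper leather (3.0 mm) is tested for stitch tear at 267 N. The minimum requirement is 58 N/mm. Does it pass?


STS = 89.0 N/mm
Passes: Yes

STS = 267 / 3.0 = 89.0 N/mm
Minimum required: 58 N/mm
Passes: Yes


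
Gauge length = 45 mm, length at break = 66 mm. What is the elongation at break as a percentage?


46.7%


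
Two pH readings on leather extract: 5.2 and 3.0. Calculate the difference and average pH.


Difference = 2.2
Average pH = 4.10

Difference = |5.2 - 3.0| = 2.2
Average = (5.2 + 3.0) / 2 = 4.10


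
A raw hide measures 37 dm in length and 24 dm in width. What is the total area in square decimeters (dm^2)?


Area = length x width
Area = 37 x 24 = 888 dm^2


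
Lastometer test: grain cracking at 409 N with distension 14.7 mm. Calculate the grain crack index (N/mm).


27.8 N/mm


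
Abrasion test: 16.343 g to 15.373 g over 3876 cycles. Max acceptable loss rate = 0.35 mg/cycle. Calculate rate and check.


Rate = 0.250 mg/cycle
Passes: Yes

Loss = 16.343 - 15.373 = 0.970 g
Rate = 0.970 g / 3876 cycles x 1000 = 0.250 mg/cycle
Max = 0.35 mg/cycle
Passes: Yes


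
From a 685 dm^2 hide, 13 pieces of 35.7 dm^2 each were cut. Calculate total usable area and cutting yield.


Usable area = 464.1 dm^2
Yield = 67.8%


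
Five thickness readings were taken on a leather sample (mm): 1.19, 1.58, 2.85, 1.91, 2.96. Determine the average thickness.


2.10 mm

Sum = 1.19 + 1.58 + 2.85 + 1.91 + 2.96 = 10.49
Average = 10.49 / 5 = 2.10 mm


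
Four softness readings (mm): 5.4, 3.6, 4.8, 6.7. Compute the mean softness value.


5.13 mm


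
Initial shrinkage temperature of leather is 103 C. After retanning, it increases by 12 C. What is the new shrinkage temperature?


New Ts = 103 + 12 = 115 C


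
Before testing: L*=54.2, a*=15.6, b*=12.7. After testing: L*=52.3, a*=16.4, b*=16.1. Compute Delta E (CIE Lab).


dL = 52.3 - 54.2 = -1.9
da = 16.4 - 15.6 = 0.8
db = 16.1 - 12.7 = 3.4
dE = sqrt((-1.9)^2 + (0.8)^2 + (3.4)^2) = 3.98
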